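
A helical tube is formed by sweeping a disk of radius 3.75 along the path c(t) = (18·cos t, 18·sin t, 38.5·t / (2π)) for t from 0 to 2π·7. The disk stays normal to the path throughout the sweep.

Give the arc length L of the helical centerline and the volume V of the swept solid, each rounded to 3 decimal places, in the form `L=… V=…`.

L=836.295 V=36946.389

2πR = 2π·18 = 113.097336
per-turn = √(113.097336² + 38.5²) = √(12791.0073 + 1482.25) = √14273.2573 = 119.470738
L = 7 × 119.470738 = 836.295168
V = π·3.75² × L = 44.178647 × 836.295168 = 36946.388753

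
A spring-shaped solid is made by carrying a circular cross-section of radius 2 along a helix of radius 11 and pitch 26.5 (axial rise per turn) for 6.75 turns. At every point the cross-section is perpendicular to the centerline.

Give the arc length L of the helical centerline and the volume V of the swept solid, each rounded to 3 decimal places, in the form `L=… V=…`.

L=499.643 V=6278.701

2πR = 2π·11 = 69.115038
per-turn = √(69.115038² + 26.5²) = √(4776.8885 + 702.25) = √5479.1385 = 74.021203
L = 6.75 × 74.021203 = 499.643122
V = π·2² × L = 12.566371 × 499.643122 = 6278.700645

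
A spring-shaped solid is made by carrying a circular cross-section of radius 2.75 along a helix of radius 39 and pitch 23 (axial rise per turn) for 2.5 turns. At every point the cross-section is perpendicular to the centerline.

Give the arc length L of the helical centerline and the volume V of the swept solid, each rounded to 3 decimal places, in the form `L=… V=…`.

L=615.303 V=14618.553

2πR = 2π·39 = 245.044227
per-turn = √(245.044227² + 23²) = √(60046.6732 + 529) = √60575.6732 = 246.121257
L = 2.5 × 246.121257 = 615.303143
V = π·2.75² × L = 23.758294 × 615.303143 = 14618.553235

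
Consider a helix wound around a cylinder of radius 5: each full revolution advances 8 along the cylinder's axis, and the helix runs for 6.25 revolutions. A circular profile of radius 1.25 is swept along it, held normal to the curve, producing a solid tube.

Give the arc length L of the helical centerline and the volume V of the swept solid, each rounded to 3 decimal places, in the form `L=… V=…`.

L=202.616 V=994.588

2πR = 2π·5 = 31.415927
per-turn = √(31.415927² + 8²) = √(986.9604 + 64) = √1050.9604 = 32.418520
L = 6.25 × 32.418520 = 202.615750
V = π·1.25² × L = 4.908739 × 202.615750 = 994.587738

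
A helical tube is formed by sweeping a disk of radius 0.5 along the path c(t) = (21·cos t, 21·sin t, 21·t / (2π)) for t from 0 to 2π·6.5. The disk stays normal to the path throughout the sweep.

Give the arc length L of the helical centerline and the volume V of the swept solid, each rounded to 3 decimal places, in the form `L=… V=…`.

2πR = 2π·21 = 131.946891
per-turn = √(131.946891² + 21²) = √(17409.9822 + 441) = √17850.9822 = 133.607568
L = 6.5 × 133.607568 = 868.449190
V = π·0.5² × L = 0.785398 × 868.449190 = 682.078399

L=868.449 V=682.078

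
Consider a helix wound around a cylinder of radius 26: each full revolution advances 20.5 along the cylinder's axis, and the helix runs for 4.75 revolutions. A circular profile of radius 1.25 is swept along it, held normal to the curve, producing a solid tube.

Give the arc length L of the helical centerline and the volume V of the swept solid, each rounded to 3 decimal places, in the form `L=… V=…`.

L=782.059 V=3838.924

2πR = 2π·26 = 163.362818
per-turn = √(163.362818² + 20.5²) = √(26687.4103 + 420.25) = √27107.6603 = 164.644041
L = 4.75 × 164.644041 = 782.059196
V = π·1.25² × L = 4.908739 × 782.059196 = 3838.924100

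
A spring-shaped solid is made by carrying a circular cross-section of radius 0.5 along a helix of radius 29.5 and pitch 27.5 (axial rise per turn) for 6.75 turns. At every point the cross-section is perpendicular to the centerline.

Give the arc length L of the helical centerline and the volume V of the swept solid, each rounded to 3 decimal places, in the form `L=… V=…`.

L=1264.834 V=993.399

2πR = 2π·29.5 = 185.353967
per-turn = √(185.353967² + 27.5²) = √(34356.0929 + 756.25) = √35112.3429 = 187.382878
L = 6.75 × 187.382878 = 1264.834426
V = π·0.5² × L = 0.785398 × 1264.834426 = 993.398635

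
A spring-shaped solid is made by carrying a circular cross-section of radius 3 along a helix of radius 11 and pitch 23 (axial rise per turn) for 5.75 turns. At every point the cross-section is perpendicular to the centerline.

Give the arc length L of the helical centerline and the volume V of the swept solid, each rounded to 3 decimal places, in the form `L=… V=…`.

L=418.839 V=11842.388

2πR = 2π·11 = 69.115038
per-turn = √(69.115038² + 23²) = √(4776.8885 + 529) = √5305.8885 = 72.841530
L = 5.75 × 72.841530 = 418.838799
V = π·3² × L = 28.274334 × 418.838799 = 11842.388045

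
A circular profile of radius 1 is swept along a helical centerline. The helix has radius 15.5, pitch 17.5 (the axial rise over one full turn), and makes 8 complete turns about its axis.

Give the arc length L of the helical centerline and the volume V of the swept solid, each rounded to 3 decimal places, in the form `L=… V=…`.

L=791.593 V=2486.864

2πR = 2π·15.5 = 97.389372
per-turn = √(97.389372² + 17.5²) = √(9484.6898 + 306.25) = √9790.9398 = 98.949178
L = 8 × 98.949178 = 791.593424
V = π·1² × L = 3.141593 × 791.593424 = 2486.864086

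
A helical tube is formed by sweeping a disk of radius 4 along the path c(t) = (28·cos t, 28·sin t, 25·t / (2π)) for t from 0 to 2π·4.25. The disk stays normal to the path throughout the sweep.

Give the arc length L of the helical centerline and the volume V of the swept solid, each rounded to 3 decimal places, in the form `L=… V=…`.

2πR = 2π·28 = 175.929189
per-turn = √(175.929189² + 25²) = √(30951.0794 + 625) = √31576.0794 = 177.696594
L = 4.25 × 177.696594 = 755.210523
V = π·4² × L = 50.265482 × 755.210523 = 37961.021300

L=755.211 V=37961.021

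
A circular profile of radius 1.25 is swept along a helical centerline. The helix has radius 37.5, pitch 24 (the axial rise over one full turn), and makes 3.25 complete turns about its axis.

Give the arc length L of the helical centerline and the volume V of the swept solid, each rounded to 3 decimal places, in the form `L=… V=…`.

L=769.725 V=3778.381

2πR = 2π·37.5 = 235.619449
per-turn = √(235.619449² + 24²) = √(55516.5248 + 576) = √56092.5248 = 236.838605
L = 3.25 × 236.838605 = 769.725466
V = π·1.25² × L = 4.908739 × 769.725466 = 3778.381045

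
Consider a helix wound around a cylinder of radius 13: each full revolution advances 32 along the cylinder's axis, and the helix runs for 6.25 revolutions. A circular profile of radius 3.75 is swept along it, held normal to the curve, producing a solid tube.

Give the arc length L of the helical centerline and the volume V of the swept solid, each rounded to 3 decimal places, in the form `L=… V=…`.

L=548.288 V=24222.602

2πR = 2π·13 = 81.681409
per-turn = √(81.681409² + 32²) = √(6671.8526 + 1024) = √7695.8526 = 87.726009
L = 6.25 × 87.726009 = 548.287553
V = π·3.75² × L = 44.178647 × 548.287553 = 24222.602107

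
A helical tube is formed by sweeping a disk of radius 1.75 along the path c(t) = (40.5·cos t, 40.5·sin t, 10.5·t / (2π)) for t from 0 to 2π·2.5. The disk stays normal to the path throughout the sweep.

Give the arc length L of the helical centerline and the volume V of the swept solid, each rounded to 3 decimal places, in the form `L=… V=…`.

2πR = 2π·40.5 = 254.469005
per-turn = √(254.469005² + 10.5²) = √(64754.4745 + 110.25) = √64864.7245 = 254.685540
L = 2.5 × 254.685540 = 636.713851
V = π·1.75² × L = 9.621128 × 636.713851 = 6125.905142

L=636.714 V=6125.905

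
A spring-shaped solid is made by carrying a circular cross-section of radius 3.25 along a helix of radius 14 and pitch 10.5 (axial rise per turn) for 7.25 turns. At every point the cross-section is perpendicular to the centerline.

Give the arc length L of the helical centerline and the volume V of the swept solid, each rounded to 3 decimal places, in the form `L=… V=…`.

L=642.271 V=21312.512

2πR = 2π·14 = 87.964594
per-turn = √(87.964594² + 10.5²) = √(7737.7699 + 110.25) = √7848.0199 = 88.589050
L = 7.25 × 88.589050 = 642.270615
V = π·3.25² × L = 33.183072 × 642.270615 = 21312.512333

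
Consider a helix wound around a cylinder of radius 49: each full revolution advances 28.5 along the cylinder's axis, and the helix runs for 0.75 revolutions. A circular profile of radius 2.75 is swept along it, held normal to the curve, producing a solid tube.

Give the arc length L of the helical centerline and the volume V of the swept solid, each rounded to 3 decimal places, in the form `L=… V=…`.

L=231.894 V=5509.413

2πR = 2π·49 = 307.876080
per-turn = √(307.876080² + 28.5²) = √(94787.6807 + 812.25) = √95599.9307 = 309.192385
L = 0.75 × 309.192385 = 231.894288
V = π·2.75² × L = 23.758294 × 231.894288 = 5509.412784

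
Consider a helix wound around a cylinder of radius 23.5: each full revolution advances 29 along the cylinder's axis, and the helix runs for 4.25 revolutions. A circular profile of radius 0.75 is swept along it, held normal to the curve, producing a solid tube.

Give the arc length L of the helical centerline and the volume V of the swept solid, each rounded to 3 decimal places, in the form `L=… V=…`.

2πR = 2π·23.5 = 147.654855
per-turn = √(147.654855² + 29²) = √(21801.9561 + 841) = √22642.9561 = 150.475766
L = 4.25 × 150.475766 = 639.522005
V = π·0.75² × L = 1.767146 × 639.522005 = 1130.128669

L=639.522 V=1130.129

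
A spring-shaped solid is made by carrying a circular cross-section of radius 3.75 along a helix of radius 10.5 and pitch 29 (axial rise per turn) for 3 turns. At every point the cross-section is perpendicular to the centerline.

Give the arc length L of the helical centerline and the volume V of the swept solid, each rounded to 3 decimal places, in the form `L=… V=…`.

2πR = 2π·10.5 = 65.973446
per-turn = √(65.973446² + 29²) = √(4352.4955 + 841) = √5193.4955 = 72.065911
L = 3 × 72.065911 = 216.197733
V = π·3.75² × L = 44.178647 × 216.197733 = 9551.323273

L=216.198 V=9551.323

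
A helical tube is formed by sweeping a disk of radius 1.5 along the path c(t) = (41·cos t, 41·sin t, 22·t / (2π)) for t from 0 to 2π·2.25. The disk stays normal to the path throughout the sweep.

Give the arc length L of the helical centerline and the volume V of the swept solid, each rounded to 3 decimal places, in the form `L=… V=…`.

2πR = 2π·41 = 257.610598
per-turn = √(257.610598² + 22²) = √(66363.2200 + 484) = √66847.2200 = 258.548293
L = 2.25 × 258.548293 = 581.733660
V = π·1.5² × L = 7.068583 × 581.733660 = 4112.032934

L=581.734 V=4112.033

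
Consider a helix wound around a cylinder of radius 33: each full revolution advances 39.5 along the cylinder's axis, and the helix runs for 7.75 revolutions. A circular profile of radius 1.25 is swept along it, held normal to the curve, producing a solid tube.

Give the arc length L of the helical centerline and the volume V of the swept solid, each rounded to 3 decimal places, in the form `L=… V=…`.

L=1635.824 V=8029.831

2πR = 2π·33 = 207.345115
per-turn = √(207.345115² + 39.5²) = √(42991.9968 + 1560.25) = √44552.2468 = 211.074031
L = 7.75 × 211.074031 = 1635.823744
V = π·1.25² × L = 4.908739 × 1635.823744 = 8029.831027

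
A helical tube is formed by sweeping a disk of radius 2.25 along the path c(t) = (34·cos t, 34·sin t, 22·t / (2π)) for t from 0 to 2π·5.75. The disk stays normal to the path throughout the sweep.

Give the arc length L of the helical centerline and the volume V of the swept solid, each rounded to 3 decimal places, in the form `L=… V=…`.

2πR = 2π·34 = 213.628300
per-turn = √(213.628300² + 22²) = √(45637.0508 + 484) = √46121.0508 = 214.758122
L = 5.75 × 214.758122 = 1234.859199
V = π·2.25² × L = 15.904313 × 1234.859199 = 19639.586970

L=1234.859 V=19639.587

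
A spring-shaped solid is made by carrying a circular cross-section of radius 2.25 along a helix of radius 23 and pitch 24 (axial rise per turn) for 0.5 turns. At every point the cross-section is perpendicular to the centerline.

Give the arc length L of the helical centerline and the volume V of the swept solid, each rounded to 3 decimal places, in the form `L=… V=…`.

2πR = 2π·23 = 144.513262
per-turn = √(144.513262² + 24²) = √(20884.0829 + 576) = √21460.0829 = 146.492604
L = 0.5 × 146.492604 = 73.246302
V = π·2.25² × L = 15.904313 × 73.246302 = 1164.932096

L=73.246 V=1164.932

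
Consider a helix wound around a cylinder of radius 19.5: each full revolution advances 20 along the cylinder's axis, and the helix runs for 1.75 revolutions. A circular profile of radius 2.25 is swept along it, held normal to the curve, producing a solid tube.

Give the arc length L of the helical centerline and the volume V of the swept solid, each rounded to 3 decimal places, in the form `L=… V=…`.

L=217.252 V=3455.237

2πR = 2π·19.5 = 122.522113
per-turn = √(122.522113² + 20²) = √(15011.6683 + 400) = √15411.6683 = 124.143740
L = 1.75 × 124.143740 = 217.251546
V = π·2.25² × L = 15.904313 × 217.251546 = 3455.236543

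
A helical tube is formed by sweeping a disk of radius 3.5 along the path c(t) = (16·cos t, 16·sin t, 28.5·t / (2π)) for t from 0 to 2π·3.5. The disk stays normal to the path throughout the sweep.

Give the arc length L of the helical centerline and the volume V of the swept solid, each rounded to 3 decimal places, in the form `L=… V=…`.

L=365.724 V=14074.727

2πR = 2π·16 = 100.530965
per-turn = √(100.530965² + 28.5²) = √(10106.4749 + 812.25) = √10918.7249 = 104.492703
L = 3.5 × 104.492703 = 365.724459
V = π·3.5² × L = 38.484510 × 365.724459 = 14074.726612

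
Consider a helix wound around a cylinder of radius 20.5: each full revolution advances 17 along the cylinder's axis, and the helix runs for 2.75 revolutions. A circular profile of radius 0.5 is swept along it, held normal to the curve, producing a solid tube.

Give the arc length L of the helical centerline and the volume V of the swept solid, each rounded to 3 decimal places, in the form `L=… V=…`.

L=357.286 V=280.612

2πR = 2π·20.5 = 128.805299
per-turn = √(128.805299² + 17²) = √(16590.8050 + 289) = √16879.8050 = 129.922304
L = 2.75 × 129.922304 = 357.286335
V = π·0.5² × L = 0.785398 × 357.286335 = 280.612031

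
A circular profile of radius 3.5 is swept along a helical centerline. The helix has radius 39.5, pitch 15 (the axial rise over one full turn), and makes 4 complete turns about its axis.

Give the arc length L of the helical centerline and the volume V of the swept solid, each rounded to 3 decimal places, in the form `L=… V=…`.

2πR = 2π·39.5 = 248.185820
per-turn = √(248.185820² + 15²) = √(61596.2011 + 225) = √61821.2011 = 248.638696
L = 4 × 248.638696 = 994.554783
V = π·3.5² × L = 38.484510 × 994.554783 = 38274.953512

L=994.555 V=38274.954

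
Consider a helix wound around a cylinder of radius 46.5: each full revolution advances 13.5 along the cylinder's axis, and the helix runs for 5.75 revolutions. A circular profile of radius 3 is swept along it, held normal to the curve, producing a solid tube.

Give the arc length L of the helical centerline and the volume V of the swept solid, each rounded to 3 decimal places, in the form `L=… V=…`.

L=1681.759 V=47550.618

2πR = 2π·46.5 = 292.168117
per-turn = √(292.168117² + 13.5²) = √(85362.2085 + 182.25) = √85544.4585 = 292.479843
L = 5.75 × 292.479843 = 1681.759096
V = π·3² × L = 28.274334 × 1681.759096 = 47550.618198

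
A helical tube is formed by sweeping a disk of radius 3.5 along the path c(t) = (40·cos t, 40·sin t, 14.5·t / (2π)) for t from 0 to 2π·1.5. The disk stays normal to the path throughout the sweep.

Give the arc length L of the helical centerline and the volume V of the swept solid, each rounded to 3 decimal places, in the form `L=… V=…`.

2πR = 2π·40 = 251.327412
per-turn = √(251.327412² + 14.5²) = √(63165.4682 + 210.25) = √63375.7182 = 251.745344
L = 1.5 × 251.745344 = 377.618016
V = π·3.5² × L = 38.484510 × 377.618016 = 14532.444309

L=377.618 V=14532.444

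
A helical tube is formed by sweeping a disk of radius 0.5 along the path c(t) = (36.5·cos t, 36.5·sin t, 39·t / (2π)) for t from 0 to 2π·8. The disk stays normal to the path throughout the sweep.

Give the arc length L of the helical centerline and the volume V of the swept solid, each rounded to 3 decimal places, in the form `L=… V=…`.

2πR = 2π·36.5 = 229.336264
per-turn = √(229.336264² + 39²) = √(52595.1219 + 1521) = √54116.1219 = 232.628721
L = 8 × 232.628721 = 1861.029768
V = π·0.5² × L = 0.785398 × 1861.029768 = 1461.649362

L=1861.030 V=1461.649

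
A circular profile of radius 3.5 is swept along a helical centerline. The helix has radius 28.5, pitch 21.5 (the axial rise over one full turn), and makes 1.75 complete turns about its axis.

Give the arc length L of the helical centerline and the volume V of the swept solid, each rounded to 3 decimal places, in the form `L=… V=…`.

L=315.624 V=12146.654

2πR = 2π·28.5 = 179.070781
per-turn = √(179.070781² + 21.5²) = √(32066.3447 + 462.25) = √32528.5947 = 180.356854
L = 1.75 × 180.356854 = 315.624494
V = π·3.5² × L = 38.484510 × 315.624494 = 12146.654001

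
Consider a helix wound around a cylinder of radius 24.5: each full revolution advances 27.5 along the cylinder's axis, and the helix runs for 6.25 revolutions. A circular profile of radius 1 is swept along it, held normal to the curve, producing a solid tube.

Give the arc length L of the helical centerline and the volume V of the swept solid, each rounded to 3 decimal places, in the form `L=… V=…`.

L=977.344 V=3070.418

2πR = 2π·24.5 = 153.938040
per-turn = √(153.938040² + 27.5²) = √(23696.9202 + 756.25) = √24453.1702 = 156.375094
L = 6.25 × 156.375094 = 977.344340
V = π·1² × L = 3.141593 × 977.344340 = 3070.417800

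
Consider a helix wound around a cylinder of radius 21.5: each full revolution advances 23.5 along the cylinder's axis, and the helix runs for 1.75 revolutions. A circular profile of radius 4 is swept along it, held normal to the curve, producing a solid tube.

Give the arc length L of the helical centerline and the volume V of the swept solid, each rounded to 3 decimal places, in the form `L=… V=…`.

L=239.955 V=12061.466

2πR = 2π·21.5 = 135.088484
per-turn = √(135.088484² + 23.5²) = √(18248.8985 + 552.25) = √18801.1485 = 137.117280
L = 1.75 × 137.117280 = 239.955240
V = π·4² × L = 50.265482 × 239.955240 = 12061.465927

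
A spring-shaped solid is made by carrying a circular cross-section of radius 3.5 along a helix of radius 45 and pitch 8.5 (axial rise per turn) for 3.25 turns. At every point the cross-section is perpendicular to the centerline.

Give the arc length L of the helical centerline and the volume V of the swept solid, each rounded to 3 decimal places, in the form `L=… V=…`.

2πR = 2π·45 = 282.743339
per-turn = √(282.743339² + 8.5²) = √(79943.7956 + 72.25) = √80016.0456 = 282.871076
L = 3.25 × 282.871076 = 919.330997
V = π·3.5² × L = 38.484510 × 919.330997 = 35380.002956

L=919.331 V=35380.003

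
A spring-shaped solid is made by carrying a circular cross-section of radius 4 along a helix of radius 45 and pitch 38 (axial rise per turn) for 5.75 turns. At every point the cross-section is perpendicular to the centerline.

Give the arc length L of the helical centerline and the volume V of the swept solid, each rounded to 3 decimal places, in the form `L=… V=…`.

2πR = 2π·45 = 282.743339
per-turn = √(282.743339² + 38²) = √(79943.7956 + 1444) = √81387.7956 = 285.285463
L = 5.75 × 285.285463 = 1640.391415
V = π·4² × L = 50.265482 × 1640.391415 = 82455.065882

L=1640.391 V=82455.066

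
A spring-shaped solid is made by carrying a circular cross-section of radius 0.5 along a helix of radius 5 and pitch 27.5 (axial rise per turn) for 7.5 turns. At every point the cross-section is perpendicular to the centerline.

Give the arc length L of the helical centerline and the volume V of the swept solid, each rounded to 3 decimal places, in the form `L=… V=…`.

L=313.138 V=245.938

2πR = 2π·5 = 31.415927
per-turn = √(31.415927² + 27.5²) = √(986.9604 + 756.25) = √1743.2104 = 41.751772
L = 7.5 × 41.751772 = 313.138288
V = π·0.5² × L = 0.785398 × 313.138288 = 245.938236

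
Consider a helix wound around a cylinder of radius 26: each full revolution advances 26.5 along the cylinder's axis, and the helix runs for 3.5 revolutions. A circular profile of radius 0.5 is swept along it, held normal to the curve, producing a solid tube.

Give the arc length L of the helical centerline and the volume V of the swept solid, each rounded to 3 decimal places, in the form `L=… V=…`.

L=579.244 V=454.937

2πR = 2π·26 = 163.362818
per-turn = √(163.362818² + 26.5²) = √(26687.4103 + 702.25) = √27389.6603 = 165.498218
L = 3.5 × 165.498218 = 579.243764
V = π·0.5² × L = 0.785398 × 579.243764 = 454.936989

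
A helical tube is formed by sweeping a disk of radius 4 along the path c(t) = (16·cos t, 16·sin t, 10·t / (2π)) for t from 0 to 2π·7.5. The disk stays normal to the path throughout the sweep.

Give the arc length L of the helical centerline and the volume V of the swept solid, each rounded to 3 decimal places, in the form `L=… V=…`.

2πR = 2π·16 = 100.530965
per-turn = √(100.530965² + 10²) = √(10106.4749 + 100) = √10206.4749 = 101.027100
L = 7.5 × 101.027100 = 757.703249
V = π·4² × L = 50.265482 × 757.703249 = 38086.319369

L=757.703 V=38086.319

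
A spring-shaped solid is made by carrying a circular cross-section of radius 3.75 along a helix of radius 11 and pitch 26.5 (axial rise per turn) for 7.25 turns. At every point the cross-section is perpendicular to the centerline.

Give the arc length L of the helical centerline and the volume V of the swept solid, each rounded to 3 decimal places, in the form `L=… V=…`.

2πR = 2π·11 = 69.115038
per-turn = √(69.115038² + 26.5²) = √(4776.8885 + 702.25) = √5479.1385 = 74.021203
L = 7.25 × 74.021203 = 536.653724
V = π·3.75² × L = 44.178647 × 536.653724 = 23708.635248

L=536.654 V=23708.635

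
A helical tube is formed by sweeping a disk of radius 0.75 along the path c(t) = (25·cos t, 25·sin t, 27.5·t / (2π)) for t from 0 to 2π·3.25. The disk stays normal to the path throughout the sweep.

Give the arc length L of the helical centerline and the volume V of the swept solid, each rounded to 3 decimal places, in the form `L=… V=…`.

L=518.273 V=915.864

2πR = 2π·25 = 157.079633
per-turn = √(157.079633² + 27.5²) = √(24674.0110 + 756.25) = √25430.2610 = 159.468683
L = 3.25 × 159.468683 = 518.273221
V = π·0.75² × L = 1.767146 × 518.273221 = 915.864381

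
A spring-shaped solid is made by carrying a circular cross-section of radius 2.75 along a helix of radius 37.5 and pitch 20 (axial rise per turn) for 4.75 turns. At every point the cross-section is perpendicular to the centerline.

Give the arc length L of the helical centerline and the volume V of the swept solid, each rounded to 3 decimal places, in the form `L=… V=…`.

2πR = 2π·37.5 = 235.619449
per-turn = √(235.619449² + 20²) = √(55516.5248 + 400) = √55916.5248 = 236.466752
L = 4.75 × 236.466752 = 1123.217072
V = π·2.75² × L = 23.758294 × 1123.217072 = 26685.721909

L=1123.217 V=26685.722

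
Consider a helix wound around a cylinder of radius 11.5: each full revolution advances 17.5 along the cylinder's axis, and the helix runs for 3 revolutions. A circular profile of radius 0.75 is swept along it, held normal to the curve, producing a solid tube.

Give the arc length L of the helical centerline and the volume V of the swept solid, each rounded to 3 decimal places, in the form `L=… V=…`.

2πR = 2π·11.5 = 72.256631
per-turn = √(72.256631² + 17.5²) = √(5221.0207 + 306.25) = √5527.2707 = 74.345617
L = 3 × 74.345617 = 223.036850
V = π·0.75² × L = 1.767146 × 223.036850 = 394.138648

L=223.037 V=394.139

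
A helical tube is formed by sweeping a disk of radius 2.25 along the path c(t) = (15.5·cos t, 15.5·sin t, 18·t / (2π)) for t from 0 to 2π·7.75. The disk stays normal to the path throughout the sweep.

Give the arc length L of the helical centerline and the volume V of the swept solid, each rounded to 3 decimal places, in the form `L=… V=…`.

L=767.551 V=12207.370

2πR = 2π·15.5 = 97.389372
per-turn = √(97.389372² + 18²) = √(9484.6898 + 324) = √9808.6898 = 99.038830
L = 7.75 × 99.038830 = 767.550932
V = π·2.25² × L = 15.904313 × 767.550932 = 12207.370116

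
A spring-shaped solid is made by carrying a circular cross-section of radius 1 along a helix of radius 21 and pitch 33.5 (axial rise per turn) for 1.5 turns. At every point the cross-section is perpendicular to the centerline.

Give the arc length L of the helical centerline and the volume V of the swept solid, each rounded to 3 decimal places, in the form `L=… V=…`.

2πR = 2π·21 = 131.946891
per-turn = √(131.946891² + 33.5²) = √(17409.9822 + 1122.25) = √18532.2322 = 136.133141
L = 1.5 × 136.133141 = 204.199712
V = π·1² × L = 3.141593 × 204.199712 = 641.512315

L=204.200 V=641.512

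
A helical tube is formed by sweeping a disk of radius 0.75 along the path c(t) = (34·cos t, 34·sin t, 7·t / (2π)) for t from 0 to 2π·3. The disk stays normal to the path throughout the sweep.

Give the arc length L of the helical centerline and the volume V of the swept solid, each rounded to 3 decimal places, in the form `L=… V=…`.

2πR = 2π·34 = 213.628300
per-turn = √(213.628300² + 7²) = √(45637.0508 + 49) = √45686.0508 = 213.742955
L = 3 × 213.742955 = 641.228865
V = π·0.75² × L = 1.767146 × 641.228865 = 1133.144938

L=641.229 V=1133.145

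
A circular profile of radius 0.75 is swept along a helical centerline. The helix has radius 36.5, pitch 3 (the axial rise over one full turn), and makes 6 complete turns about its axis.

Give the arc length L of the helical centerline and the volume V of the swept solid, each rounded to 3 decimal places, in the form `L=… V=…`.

L=1376.135 V=2431.832

2πR = 2π·36.5 = 229.336264
per-turn = √(229.336264² + 3²) = √(52595.1219 + 9) = √52604.1219 = 229.355885
L = 6 × 229.355885 = 1376.135308
V = π·0.75² × L = 1.767146 × 1376.135308 = 2431.831823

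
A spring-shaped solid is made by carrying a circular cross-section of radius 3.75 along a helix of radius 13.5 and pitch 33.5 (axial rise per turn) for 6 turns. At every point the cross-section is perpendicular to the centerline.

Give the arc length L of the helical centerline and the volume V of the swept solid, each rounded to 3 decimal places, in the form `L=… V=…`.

L=547.192 V=24174.194

2πR = 2π·13.5 = 84.823002
per-turn = √(84.823002² + 33.5²) = √(7194.9416 + 1122.25) = √8317.1916 = 91.198638
L = 6 × 91.198638 = 547.191829
V = π·3.75² × L = 44.178647 × 547.191829 = 24174.194493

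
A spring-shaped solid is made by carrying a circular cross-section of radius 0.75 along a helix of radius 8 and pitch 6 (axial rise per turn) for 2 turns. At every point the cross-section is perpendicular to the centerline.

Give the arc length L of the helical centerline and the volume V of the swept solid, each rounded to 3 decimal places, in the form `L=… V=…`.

2πR = 2π·8 = 50.265482
per-turn = √(50.265482² + 6²) = √(2526.6187 + 36) = √2562.6187 = 50.622315
L = 2 × 50.622315 = 101.244629
V = π·0.75² × L = 1.767146 × 101.244629 = 178.914028

L=101.245 V=178.914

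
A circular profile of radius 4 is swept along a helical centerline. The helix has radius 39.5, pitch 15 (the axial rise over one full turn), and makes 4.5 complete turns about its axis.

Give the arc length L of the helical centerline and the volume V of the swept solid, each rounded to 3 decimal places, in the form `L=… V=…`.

L=1118.874 V=56240.748

2πR = 2π·39.5 = 248.185820
per-turn = √(248.185820² + 15²) = √(61596.2011 + 225) = √61821.2011 = 248.638696
L = 4.5 × 248.638696 = 1118.874131
V = π·4² × L = 50.265482 × 1118.874131 = 56240.748017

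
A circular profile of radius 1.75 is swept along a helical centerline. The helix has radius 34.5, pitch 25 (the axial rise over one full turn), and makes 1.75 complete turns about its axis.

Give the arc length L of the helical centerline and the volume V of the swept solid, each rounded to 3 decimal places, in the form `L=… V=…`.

L=381.862 V=3673.941

2πR = 2π·34.5 = 216.769893
per-turn = √(216.769893² + 25²) = √(46989.1866 + 625) = √47614.1866 = 218.206752
L = 1.75 × 218.206752 = 381.861816
V = π·1.75² × L = 9.621128 × 381.861816 = 3673.941217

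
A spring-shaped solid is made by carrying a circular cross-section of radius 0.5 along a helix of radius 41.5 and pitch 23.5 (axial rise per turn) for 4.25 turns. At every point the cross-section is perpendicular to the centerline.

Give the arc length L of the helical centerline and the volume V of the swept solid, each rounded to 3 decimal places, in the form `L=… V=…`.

2πR = 2π·41.5 = 260.752190
per-turn = √(260.752190² + 23.5²) = √(67991.7047 + 552.25) = √68543.9547 = 261.809004
L = 4.25 × 261.809004 = 1112.688268
V = π·0.5² × L = 0.785398 × 1112.688268 = 873.903322

L=1112.688 V=873.903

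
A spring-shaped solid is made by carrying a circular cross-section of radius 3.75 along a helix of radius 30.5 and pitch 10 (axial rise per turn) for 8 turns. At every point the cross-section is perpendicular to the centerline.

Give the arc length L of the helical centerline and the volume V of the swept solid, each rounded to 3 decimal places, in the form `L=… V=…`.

L=1535.183 V=67822.311

2πR = 2π·30.5 = 191.637152
per-turn = √(191.637152² + 10²) = √(36724.7980 + 100) = √36824.7980 = 191.897884
L = 8 × 191.897884 = 1535.183074
V = π·3.75² × L = 44.178647 × 1535.183074 = 67822.310629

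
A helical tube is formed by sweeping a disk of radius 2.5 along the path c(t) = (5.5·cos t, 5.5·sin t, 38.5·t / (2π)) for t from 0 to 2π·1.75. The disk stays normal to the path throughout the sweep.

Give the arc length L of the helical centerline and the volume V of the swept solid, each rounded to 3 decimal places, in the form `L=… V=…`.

2πR = 2π·5.5 = 34.557519
per-turn = √(34.557519² + 38.5²) = √(1194.2221 + 1482.25) = √2676.4721 = 51.734632
L = 1.75 × 51.734632 = 90.535606
V = π·2.5² × L = 19.634954 × 90.535606 = 1777.662462

L=90.536 V=1777.662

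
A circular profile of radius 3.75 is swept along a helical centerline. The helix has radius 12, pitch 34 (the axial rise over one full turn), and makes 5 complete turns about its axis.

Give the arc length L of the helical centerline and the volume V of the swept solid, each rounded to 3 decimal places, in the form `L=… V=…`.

L=413.548 V=18270.010

2πR = 2π·12 = 75.398224
per-turn = √(75.398224² + 34²) = √(5684.8921 + 1156) = √6840.8921 = 82.709686
L = 5 × 82.709686 = 413.548429
V = π·3.75² × L = 44.178647 × 413.548429 = 18270.009948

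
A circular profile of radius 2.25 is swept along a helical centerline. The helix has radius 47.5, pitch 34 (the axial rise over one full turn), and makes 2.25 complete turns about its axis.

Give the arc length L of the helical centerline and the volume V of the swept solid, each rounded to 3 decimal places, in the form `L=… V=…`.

L=675.859 V=10749.071

2πR = 2π·47.5 = 298.451302
per-turn = √(298.451302² + 34²) = √(89073.1797 + 1156) = √90229.1797 = 300.381723
L = 2.25 × 300.381723 = 675.858878
V = π·2.25² × L = 15.904313 × 675.858878 = 10749.071003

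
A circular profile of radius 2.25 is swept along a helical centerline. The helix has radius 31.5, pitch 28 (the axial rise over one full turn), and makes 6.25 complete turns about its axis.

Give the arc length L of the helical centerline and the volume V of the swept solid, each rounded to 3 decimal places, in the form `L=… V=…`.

2πR = 2π·31.5 = 197.920337
per-turn = √(197.920337² + 28²) = √(39172.4599 + 784) = √39956.4599 = 199.891120
L = 6.25 × 199.891120 = 1249.319500
V = π·2.25² × L = 15.904313 × 1249.319500 = 19869.568129

L=1249.320 V=19869.568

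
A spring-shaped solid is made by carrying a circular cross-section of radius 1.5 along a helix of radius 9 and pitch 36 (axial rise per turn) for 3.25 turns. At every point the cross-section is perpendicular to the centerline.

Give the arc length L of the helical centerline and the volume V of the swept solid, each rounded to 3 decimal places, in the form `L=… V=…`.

L=217.865 V=1539.998

2πR = 2π·9 = 56.548668
per-turn = √(56.548668² + 36²) = √(3197.7518 + 1296) = √4493.7518 = 67.035452
L = 3.25 × 67.035452 = 217.865219
V = π·1.5² × L = 7.068583 × 217.865219 = 1539.998486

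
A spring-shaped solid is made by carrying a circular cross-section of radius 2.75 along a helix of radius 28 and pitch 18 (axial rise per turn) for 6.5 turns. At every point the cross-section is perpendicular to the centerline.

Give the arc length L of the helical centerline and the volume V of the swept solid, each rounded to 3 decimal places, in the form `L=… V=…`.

L=1149.510 V=27310.385

2πR = 2π·28 = 175.929189
per-turn = √(175.929189² + 18²) = √(30951.0794 + 324) = √31275.0794 = 176.847616
L = 6.5 × 176.847616 = 1149.509506
V = π·2.75² × L = 23.758294 × 1149.509506 = 27310.385312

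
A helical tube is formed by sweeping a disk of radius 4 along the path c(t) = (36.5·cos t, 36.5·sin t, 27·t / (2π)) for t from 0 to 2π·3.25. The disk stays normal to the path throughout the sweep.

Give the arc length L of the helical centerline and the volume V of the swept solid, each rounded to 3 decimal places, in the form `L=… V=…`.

L=750.491 V=37723.769

2πR = 2π·36.5 = 229.336264
per-turn = √(229.336264² + 27²) = √(52595.1219 + 729) = √53324.1219 = 230.920163
L = 3.25 × 230.920163 = 750.490531
V = π·4² × L = 50.265482 × 750.490531 = 37723.768619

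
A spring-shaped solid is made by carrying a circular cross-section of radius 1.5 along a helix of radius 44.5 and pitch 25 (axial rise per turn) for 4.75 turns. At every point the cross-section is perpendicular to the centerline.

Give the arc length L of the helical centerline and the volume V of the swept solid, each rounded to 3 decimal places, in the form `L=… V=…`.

L=1333.407 V=9425.296

2πR = 2π·44.5 = 279.601746
per-turn = √(279.601746² + 25²) = √(78177.1365 + 625) = √78802.1365 = 280.717182
L = 4.75 × 280.717182 = 1333.406616
V = π·1.5² × L = 7.068583 × 1333.406616 = 9425.295966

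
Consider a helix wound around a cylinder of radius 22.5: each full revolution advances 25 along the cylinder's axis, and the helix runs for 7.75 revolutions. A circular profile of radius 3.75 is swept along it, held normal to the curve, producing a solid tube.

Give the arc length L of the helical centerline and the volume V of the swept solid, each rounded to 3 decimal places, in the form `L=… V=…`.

2πR = 2π·22.5 = 141.371669
per-turn = √(141.371669² + 25²) = √(19985.9489 + 625) = √20610.9489 = 143.565138
L = 7.75 × 143.565138 = 1112.629821
V = π·3.75² × L = 44.178647 × 1112.629821 = 49154.479769

L=1112.630 V=49154.480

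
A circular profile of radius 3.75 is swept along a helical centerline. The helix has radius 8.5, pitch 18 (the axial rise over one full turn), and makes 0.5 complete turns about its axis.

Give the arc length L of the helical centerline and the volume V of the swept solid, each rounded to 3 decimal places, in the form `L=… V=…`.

2πR = 2π·8.5 = 53.407075
per-turn = √(53.407075² + 18²) = √(2852.3157 + 324) = √3176.3157 = 56.358812
L = 0.5 × 56.358812 = 28.179406
V = π·3.75² × L = 44.178647 × 28.179406 = 1244.928018

L=28.179 V=1244.928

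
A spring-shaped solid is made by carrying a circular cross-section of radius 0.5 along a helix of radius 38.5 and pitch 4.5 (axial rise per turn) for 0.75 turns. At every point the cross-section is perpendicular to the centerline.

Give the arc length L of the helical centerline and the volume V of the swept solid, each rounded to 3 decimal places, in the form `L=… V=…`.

L=181.458 V=142.517

2πR = 2π·38.5 = 241.902634
per-turn = √(241.902634² + 4.5²) = √(58516.8845 + 20.25) = √58537.1345 = 241.944486
L = 0.75 × 241.944486 = 181.458365
V = π·0.5² × L = 0.785398 × 181.458365 = 142.517066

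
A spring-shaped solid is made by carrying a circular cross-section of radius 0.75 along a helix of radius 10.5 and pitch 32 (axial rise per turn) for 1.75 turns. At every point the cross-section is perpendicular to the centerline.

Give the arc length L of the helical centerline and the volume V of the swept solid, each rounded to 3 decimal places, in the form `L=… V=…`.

L=128.318 V=226.757

2πR = 2π·10.5 = 65.973446
per-turn = √(65.973446² + 32²) = √(4352.4955 + 1024) = √5376.4955 = 73.324590
L = 1.75 × 73.324590 = 128.318033
V = π·0.75² × L = 1.767146 × 128.318033 = 226.756682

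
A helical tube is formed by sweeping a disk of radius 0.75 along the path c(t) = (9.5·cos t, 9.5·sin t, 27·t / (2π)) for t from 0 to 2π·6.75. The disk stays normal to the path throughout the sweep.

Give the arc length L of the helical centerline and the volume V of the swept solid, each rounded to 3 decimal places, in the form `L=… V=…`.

2πR = 2π·9.5 = 59.690260
per-turn = √(59.690260² + 27²) = √(3562.9272 + 729) = √4291.9272 = 65.512802
L = 6.75 × 65.512802 = 442.211412
V = π·0.75² × L = 1.767146 × 442.211412 = 781.452069

L=442.211 V=781.452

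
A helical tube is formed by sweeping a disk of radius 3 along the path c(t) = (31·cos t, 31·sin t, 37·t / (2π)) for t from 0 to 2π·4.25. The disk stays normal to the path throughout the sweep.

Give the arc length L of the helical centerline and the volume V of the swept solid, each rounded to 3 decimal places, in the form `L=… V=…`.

L=842.613 V=23824.317

2πR = 2π·31 = 194.778745
per-turn = √(194.778745² + 37²) = √(37938.7593 + 1369) = √39307.7593 = 198.261845
L = 4.25 × 198.261845 = 842.612843
V = π·3² × L = 28.274334 × 842.612843 = 23824.316848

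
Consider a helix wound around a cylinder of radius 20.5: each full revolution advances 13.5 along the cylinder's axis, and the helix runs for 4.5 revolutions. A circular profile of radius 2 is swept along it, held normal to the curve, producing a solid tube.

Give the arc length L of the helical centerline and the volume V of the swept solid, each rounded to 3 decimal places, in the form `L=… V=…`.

L=582.799 V=7323.665

2πR = 2π·20.5 = 128.805299
per-turn = √(128.805299² + 13.5²) = √(16590.8050 + 182.25) = √16773.0550 = 129.510830
L = 4.5 × 129.510830 = 582.798733
V = π·2² × L = 12.566371 × 582.798733 = 7323.664878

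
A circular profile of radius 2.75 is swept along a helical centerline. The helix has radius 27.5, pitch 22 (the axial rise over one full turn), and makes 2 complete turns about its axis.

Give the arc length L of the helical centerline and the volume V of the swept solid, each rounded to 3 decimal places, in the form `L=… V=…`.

L=348.365 V=8276.560

2πR = 2π·27.5 = 172.787596
per-turn = √(172.787596² + 22²) = √(29855.5533 + 484) = √30339.5533 = 174.182529
L = 2 × 174.182529 = 348.365057
V = π·2.75² × L = 23.758294 × 348.365057 = 8276.559609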